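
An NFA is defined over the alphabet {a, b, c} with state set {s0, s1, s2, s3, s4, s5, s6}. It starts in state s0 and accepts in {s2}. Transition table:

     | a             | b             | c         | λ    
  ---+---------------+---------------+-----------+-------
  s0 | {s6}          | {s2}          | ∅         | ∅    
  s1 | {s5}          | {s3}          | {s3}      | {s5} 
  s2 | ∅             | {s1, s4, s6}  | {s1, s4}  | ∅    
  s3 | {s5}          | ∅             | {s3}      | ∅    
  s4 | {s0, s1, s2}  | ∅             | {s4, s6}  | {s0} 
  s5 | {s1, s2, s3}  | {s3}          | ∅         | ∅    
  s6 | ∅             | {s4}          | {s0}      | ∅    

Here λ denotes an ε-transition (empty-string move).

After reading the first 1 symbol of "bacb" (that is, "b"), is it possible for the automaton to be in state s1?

No

Start in {s0}.
Read 'b': s0→{s2}; now {s2}.
State s1 is not in {s2}.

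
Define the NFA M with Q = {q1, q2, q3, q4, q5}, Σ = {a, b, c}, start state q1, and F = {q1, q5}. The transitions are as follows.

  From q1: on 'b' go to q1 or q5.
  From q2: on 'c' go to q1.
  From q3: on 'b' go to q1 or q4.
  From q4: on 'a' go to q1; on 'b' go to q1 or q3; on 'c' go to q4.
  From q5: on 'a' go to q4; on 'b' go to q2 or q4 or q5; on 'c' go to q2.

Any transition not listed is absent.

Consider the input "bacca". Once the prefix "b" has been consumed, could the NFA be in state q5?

Yes

Start in {q1}.
Read 'b': q1→{q1, q5}; now {q1, q5}.
State q5 is in {q1, q5}.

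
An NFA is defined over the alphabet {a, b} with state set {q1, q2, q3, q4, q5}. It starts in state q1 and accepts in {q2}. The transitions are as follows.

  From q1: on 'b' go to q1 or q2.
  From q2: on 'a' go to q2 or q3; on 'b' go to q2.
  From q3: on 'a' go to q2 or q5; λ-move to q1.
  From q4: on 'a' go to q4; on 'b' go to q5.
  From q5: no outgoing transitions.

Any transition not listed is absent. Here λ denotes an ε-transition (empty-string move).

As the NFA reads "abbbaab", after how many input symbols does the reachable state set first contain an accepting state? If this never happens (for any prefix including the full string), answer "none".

none

Start in {q1}.
Read 'a': q1→∅; now ∅.
The set is empty and remains empty for the remaining 6 symbols.
No reachable set along the way intersects F.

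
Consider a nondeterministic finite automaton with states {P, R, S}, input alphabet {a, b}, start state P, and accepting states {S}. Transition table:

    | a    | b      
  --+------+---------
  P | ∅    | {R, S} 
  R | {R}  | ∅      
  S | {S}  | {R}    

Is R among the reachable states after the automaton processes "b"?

Start in {P}.
Read 'b': P→{R, S}; now {R, S}.
State R is in {R, S}.

Yes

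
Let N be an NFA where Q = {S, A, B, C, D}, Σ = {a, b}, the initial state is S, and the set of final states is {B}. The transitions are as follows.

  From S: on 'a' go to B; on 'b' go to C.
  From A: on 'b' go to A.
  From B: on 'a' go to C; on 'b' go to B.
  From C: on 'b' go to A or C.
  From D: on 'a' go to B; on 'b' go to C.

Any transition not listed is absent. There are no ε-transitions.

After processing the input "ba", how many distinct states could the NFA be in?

Start in {S}.
Read 'b': S→{C}; now {C}.
Read 'a': C→∅; now ∅.
That set has 0 states.

0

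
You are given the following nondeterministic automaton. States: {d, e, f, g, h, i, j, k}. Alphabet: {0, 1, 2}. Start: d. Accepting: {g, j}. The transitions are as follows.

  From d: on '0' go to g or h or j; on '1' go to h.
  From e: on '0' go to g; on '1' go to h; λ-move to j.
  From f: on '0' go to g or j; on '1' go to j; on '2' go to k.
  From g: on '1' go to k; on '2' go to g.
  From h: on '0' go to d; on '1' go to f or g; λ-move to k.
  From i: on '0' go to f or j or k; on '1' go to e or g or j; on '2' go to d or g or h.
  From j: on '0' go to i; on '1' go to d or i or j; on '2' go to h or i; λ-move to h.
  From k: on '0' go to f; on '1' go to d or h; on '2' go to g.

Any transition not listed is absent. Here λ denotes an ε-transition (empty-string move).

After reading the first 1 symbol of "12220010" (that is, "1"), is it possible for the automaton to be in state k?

Start in {d}.
Read '1': {d} → {h, k}.
State k is in {h, k}.

Yes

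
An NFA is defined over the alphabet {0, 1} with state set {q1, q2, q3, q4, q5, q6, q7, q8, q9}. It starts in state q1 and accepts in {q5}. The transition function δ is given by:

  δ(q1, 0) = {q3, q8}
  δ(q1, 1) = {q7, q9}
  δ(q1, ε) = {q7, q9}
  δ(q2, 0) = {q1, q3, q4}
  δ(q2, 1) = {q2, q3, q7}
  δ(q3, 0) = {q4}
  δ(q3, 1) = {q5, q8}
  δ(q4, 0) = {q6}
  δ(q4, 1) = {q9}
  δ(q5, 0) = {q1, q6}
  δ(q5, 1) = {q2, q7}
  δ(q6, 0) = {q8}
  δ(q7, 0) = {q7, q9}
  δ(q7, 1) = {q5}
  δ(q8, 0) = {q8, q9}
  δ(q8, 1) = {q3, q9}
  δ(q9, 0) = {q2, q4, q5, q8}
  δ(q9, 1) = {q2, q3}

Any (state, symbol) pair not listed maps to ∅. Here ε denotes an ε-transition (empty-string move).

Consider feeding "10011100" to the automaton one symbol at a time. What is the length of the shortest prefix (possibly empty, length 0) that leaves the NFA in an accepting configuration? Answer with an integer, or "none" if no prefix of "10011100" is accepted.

1

Start: ε-closure({q1}) = {q1, q7, q9}.
Read '1': q1→{q7, q9}, q7→{q5}, q9→{q2, q3}; now {q2, q3, q5, q7, q9}.
None of the earlier sets intersect F, but {q2, q3, q5, q7, q9} does.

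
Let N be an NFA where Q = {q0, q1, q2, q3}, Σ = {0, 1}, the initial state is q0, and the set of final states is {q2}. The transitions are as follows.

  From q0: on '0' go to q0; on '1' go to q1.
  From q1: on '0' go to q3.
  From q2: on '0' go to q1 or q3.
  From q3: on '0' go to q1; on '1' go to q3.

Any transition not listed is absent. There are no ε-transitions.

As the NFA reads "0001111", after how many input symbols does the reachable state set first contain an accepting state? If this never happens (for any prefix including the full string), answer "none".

Start in {q0}.
Read '0': {q0} → {q0}.
Read '0': {q0} → {q0}.
Read '0': {q0} → {q0}.
Read '1': {q0} → {q1}.
Read '1': {q1} → ∅.
The set is empty and remains empty for the remaining 2 symbols.
No reachable set along the way intersects F.

none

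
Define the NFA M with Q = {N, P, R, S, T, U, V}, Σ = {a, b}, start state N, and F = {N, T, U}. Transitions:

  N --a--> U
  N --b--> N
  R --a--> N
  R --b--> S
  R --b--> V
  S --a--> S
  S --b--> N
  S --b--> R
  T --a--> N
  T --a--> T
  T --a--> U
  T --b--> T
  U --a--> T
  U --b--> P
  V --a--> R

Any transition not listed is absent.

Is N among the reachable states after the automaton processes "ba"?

Start in {N}.
Read 'b': N→{N}; now {N}.
Read 'a': N→{U}; now {U}.
State N is not in {U}.

No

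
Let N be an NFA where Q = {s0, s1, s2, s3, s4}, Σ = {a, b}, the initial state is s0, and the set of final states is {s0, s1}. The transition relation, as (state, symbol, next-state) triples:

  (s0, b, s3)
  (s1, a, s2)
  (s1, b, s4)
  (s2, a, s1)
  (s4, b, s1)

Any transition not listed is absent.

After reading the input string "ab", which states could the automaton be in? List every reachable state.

∅

Start in {s0}.
Read 'a': s0→∅; now ∅.
The set is empty and remains empty for the remaining 1 symbol.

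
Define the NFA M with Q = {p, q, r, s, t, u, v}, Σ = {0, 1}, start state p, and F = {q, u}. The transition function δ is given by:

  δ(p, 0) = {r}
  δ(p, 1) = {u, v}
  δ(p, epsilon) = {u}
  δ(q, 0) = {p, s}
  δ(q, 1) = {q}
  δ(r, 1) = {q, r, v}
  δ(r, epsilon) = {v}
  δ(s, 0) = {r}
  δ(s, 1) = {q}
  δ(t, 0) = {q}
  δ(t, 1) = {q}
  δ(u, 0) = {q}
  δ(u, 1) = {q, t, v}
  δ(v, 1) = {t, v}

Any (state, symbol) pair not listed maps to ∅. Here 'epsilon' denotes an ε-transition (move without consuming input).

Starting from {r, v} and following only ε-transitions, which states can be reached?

{r, v}

Begin with {r, v}.
No ε-moves leave this set, so the closure equals the set itself.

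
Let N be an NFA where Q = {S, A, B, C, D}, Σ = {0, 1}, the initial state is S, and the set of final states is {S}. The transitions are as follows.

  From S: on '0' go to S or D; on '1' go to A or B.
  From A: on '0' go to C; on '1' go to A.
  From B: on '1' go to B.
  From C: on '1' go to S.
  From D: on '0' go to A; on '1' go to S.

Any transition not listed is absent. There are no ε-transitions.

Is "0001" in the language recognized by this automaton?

Yes

Start in {S}.
Read '0': S→{S, D}; now {S, D}.
Read '0': S→{S, D}, D→{A}; now {S, A, D}.
Read '0': S→{S, D}, A→{C}, D→{A}; now {S, A, C, D}.
Read '1': S→{A, B}, A→{A}, C→{S}, D→{S}; now {S, A, B}.
The final set {S, A, B} contains the accepting state S.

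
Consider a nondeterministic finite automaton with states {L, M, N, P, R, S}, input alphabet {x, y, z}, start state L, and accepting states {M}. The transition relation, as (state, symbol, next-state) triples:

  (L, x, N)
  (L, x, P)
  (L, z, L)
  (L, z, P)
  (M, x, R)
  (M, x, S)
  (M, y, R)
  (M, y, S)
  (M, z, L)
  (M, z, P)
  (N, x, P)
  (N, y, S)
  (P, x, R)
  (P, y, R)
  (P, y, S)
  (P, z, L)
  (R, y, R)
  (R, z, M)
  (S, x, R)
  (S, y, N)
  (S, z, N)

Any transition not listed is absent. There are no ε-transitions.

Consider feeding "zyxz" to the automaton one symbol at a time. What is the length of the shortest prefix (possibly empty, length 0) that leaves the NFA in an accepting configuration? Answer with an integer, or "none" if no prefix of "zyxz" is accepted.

Start in {L}.
Read 'z': L→{L, P}; now {L, P}.
Read 'y': L→∅, P→{R, S}; now {R, S}.
Read 'x': R→∅, S→{R}; now {R}.
Read 'z': R→{M}; now {M}.
None of the earlier sets intersect F, but {M} does.

4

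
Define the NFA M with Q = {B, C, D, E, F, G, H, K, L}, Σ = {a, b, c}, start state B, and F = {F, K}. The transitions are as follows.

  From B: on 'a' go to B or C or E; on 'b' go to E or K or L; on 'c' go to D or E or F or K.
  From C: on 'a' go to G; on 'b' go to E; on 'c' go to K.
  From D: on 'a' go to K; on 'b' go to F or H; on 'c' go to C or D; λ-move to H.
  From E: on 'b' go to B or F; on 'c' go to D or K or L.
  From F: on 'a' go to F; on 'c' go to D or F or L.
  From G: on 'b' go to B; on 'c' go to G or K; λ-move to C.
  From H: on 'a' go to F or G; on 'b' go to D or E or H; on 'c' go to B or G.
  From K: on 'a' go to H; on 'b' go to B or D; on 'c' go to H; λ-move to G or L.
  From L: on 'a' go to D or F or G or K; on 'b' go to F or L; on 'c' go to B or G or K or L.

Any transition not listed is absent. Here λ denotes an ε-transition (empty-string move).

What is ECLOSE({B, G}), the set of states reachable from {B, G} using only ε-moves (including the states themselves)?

{B, C, G}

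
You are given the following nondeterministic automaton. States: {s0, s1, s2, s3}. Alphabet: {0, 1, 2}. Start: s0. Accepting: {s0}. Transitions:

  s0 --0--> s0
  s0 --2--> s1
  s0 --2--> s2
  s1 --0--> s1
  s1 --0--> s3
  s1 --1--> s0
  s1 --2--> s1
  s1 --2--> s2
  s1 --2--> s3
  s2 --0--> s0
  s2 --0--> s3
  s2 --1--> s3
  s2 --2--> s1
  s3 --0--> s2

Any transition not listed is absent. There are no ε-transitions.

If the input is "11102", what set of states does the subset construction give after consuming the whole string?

∅

Start in {s0}.
Read '1': s0→∅; now ∅.
The set is empty and remains empty for the remaining 4 symbols.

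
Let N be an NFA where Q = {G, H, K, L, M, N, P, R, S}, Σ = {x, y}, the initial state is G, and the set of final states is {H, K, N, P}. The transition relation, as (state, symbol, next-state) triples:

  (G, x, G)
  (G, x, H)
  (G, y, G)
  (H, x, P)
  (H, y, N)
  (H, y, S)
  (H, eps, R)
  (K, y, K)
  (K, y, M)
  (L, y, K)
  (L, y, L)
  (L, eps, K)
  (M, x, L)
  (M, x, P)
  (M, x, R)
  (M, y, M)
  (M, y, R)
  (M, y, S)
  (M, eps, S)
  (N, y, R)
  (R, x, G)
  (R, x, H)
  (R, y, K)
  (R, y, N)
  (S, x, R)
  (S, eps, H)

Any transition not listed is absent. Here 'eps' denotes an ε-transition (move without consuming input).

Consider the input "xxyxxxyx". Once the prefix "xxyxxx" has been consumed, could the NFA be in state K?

No

Start in {G}.
Read 'x': G→{G, H}; union {G, H}; ε-closure = {G, H, R}.
Read 'x': G→{G, H}, H→{P}, R→{G, H}; union {G, H, P}; ε-closure = {G, H, P, R}.
Read 'y': G→{G}, H→{N, S}, P→∅, R→{K, N}; union {G, K, N, S}; ε-closure = {G, H, K, N, R, S}.
Read 'x': G→{G, H}, H→{P}, K→∅, N→∅, R→{G, H}, S→{R}; now {G, H, P, R}.
Read 'x': G→{G, H}, H→{P}, P→∅, R→{G, H}; union {G, H, P}; ε-closure = {G, H, P, R}.
Read 'x': G→{G, H}, H→{P}, P→∅, R→{G, H}; union {G, H, P}; ε-closure = {G, H, P, R}.
State K is not in {G, H, P, R}.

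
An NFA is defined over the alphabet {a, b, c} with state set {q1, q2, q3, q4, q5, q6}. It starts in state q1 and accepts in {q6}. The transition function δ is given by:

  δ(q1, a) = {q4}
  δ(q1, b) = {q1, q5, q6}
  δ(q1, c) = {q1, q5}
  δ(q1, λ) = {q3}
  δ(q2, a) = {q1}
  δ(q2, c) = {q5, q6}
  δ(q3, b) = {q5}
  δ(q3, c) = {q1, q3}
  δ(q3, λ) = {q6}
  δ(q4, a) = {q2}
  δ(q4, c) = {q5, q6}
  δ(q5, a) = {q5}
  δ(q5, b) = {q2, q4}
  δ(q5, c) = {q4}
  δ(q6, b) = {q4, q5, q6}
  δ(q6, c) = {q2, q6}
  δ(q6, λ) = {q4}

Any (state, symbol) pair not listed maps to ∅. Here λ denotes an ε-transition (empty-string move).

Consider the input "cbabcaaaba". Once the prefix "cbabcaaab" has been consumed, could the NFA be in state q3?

Yes

Start: ε-closure({q1}) = {q1, q3, q4, q6}.
Read 'c': q1→{q1, q5}, q3→{q1, q3}, q4→{q5, q6}, q6→{q2, q6}; union {q1, q2, q3, q5, q6}; ε-closure = {q1, q2, q3, q4, q5, q6}.
Read 'b': q1→{q1, q5, q6}, q2→∅, q3→{q5}, q4→∅, q5→{q2, q4}, q6→{q4, q5, q6}; union {q1, q2, q4, q5, q6}; ε-closure = {q1, q2, q3, q4, q5, q6}.
Read 'a': q1→{q4}, q2→{q1}, q3→∅, q4→{q2}, q5→{q5}, q6→∅; union {q1, q2, q4, q5}; ε-closure = {q1, q2, q3, q4, q5, q6}.
Read 'b': q1→{q1, q5, q6}, q2→∅, q3→{q5}, q4→∅, q5→{q2, q4}, q6→{q4, q5, q6}; union {q1, q2, q4, q5, q6}; ε-closure = {q1, q2, q3, q4, q5, q6}.
Read 'c': q1→{q1, q5}, q2→{q5, q6}, q3→{q1, q3}, q4→{q5, q6}, q5→{q4}, q6→{q2, q6}; now {q1, q2, q3, q4, q5, q6}.
Read 'a': q1→{q4}, q2→{q1}, q3→∅, q4→{q2}, q5→{q5}, q6→∅; union {q1, q2, q4, q5}; ε-closure = {q1, q2, q3, q4, q5, q6}.
Read 'a': q1→{q4}, q2→{q1}, q3→∅, q4→{q2}, q5→{q5}, q6→∅; union {q1, q2, q4, q5}; ε-closure = {q1, q2, q3, q4, q5, q6}.
Read 'a': q1→{q4}, q2→{q1}, q3→∅, q4→{q2}, q5→{q5}, q6→∅; union {q1, q2, q4, q5}; ε-closure = {q1, q2, q3, q4, q5, q6}.
Read 'b': q1→{q1, q5, q6}, q2→∅, q3→{q5}, q4→∅, q5→{q2, q4}, q6→{q4, q5, q6}; union {q1, q2, q4, q5, q6}; ε-closure = {q1, q2, q3, q4, q5, q6}.
State q3 is in {q1, q2, q3, q4, q5, q6}.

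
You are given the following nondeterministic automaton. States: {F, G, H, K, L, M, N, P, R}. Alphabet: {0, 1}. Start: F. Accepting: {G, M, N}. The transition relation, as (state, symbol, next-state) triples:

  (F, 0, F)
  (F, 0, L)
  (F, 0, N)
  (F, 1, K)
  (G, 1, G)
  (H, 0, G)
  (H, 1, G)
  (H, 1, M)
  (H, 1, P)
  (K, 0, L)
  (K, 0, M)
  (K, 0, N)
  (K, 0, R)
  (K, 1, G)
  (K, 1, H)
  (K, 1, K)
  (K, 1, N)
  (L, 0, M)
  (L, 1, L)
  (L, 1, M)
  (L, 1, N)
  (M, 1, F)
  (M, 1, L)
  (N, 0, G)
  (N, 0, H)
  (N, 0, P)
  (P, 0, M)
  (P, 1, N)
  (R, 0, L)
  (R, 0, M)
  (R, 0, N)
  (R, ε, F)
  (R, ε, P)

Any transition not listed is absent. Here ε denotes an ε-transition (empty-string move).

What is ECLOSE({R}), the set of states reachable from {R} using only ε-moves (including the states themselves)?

{F, P, R}

Begin with {R}.
ε-move R → F; add F.
ε-move R → P; add P.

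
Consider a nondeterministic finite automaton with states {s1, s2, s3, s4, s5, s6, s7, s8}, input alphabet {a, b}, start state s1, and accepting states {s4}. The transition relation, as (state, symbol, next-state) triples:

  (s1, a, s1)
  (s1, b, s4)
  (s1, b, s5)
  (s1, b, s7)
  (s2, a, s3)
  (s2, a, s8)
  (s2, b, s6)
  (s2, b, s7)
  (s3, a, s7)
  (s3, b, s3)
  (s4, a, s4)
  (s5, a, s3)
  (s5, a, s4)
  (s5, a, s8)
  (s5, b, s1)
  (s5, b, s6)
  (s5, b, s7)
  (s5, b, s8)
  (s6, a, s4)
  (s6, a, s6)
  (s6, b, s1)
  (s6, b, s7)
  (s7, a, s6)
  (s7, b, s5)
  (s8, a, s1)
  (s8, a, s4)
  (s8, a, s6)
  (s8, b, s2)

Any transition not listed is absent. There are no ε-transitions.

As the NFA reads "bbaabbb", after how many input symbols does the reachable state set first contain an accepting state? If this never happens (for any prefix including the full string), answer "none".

Start in {s1}.
Read 'b': {s1} → {s4, s5, s7}.
None of the earlier sets intersect F, but {s4, s5, s7} does.

1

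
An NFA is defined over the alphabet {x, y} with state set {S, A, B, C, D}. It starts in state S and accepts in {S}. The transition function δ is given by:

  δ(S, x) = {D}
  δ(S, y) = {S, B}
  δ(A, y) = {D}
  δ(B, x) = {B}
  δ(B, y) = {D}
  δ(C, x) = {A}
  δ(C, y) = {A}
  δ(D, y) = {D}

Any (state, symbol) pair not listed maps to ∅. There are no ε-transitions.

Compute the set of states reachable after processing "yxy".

Start in {S}.
Read 'y': {S} → {S, B}.
Read 'x': {S, B} → {B, D}.
Read 'y': {B, D} → {D}.

{D}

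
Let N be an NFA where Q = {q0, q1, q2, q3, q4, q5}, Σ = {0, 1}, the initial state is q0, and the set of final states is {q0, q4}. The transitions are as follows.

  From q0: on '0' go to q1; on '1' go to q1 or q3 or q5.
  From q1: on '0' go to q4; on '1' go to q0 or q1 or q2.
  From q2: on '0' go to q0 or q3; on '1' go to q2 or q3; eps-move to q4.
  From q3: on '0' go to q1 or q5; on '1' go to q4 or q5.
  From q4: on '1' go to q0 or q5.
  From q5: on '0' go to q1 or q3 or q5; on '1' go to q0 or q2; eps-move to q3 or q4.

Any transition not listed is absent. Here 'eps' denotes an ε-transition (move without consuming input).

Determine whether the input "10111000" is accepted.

Yes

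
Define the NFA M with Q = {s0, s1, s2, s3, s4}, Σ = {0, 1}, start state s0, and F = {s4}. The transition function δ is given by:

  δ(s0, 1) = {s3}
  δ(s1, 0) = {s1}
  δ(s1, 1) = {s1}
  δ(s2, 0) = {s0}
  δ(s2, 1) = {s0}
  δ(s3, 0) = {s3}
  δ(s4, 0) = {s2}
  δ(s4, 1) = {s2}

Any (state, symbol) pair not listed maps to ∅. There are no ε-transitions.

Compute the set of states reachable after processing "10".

{s3}

Start in {s0}.
Read '1': {s0} → {s3}.
Read '0': {s3} → {s3}.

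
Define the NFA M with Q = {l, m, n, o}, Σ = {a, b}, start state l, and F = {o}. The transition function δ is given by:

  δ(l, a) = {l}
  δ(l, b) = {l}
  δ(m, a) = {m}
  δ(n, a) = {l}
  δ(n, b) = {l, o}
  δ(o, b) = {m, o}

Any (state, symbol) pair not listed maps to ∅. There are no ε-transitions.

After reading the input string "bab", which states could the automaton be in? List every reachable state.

{l}

Start in {l}.
Read 'b': {l} → {l}.
Read 'a': {l} → {l}.
Read 'b': {l} → {l}.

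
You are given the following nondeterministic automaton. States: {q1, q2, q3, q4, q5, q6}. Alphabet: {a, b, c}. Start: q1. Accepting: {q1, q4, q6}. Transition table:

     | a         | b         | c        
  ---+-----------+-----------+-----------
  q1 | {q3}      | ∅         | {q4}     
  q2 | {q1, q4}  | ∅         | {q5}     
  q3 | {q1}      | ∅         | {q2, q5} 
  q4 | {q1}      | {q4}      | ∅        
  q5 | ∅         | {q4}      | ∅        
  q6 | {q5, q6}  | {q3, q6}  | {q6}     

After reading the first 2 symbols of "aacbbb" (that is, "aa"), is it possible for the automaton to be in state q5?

Start in {q1}.
Read 'a': q1→{q3}; now {q3}.
Read 'a': q3→{q1}; now {q1}.
State q5 is not in {q1}.

No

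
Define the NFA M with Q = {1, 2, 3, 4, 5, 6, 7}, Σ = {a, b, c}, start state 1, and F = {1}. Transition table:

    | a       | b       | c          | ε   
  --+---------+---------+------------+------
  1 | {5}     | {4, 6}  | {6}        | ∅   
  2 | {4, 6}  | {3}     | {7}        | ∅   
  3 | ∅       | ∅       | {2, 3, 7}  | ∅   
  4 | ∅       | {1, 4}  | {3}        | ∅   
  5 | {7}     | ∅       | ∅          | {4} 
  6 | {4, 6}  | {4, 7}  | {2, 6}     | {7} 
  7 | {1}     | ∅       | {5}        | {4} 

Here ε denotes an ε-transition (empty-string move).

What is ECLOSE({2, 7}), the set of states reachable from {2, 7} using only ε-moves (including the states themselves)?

{2, 4, 7}

Begin with {2, 7}.
ε-move 7 → 4; add 4.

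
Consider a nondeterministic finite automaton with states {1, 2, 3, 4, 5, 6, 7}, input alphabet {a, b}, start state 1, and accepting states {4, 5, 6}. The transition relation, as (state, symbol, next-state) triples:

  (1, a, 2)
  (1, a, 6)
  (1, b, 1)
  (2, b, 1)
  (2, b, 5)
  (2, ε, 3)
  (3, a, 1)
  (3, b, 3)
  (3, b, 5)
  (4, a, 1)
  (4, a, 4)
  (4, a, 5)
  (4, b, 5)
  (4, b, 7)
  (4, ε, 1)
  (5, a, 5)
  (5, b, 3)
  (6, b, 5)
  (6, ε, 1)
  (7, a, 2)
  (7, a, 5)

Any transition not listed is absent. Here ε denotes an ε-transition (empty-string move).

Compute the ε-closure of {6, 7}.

{1, 6, 7}

Begin with {6, 7}.
ε-move 6 → 1; add 1.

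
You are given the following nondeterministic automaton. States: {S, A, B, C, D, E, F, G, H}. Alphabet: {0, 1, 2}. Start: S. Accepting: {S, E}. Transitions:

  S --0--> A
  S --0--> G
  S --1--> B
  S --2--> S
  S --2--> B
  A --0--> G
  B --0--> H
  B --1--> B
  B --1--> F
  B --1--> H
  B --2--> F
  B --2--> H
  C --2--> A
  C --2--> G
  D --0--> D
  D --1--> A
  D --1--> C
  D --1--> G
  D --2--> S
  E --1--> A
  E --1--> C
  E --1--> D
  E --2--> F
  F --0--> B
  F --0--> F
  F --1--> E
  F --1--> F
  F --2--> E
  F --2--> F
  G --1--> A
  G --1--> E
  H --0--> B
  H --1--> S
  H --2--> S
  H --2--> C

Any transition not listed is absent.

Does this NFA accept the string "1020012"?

Start in {S}.
Read '1': {S} → {B}.
Read '0': {B} → {H}.
Read '2': {H} → {S, C}.
Read '0': {S, C} → {A, G}.
Read '0': {A, G} → {G}.
Read '1': {G} → {A, E}.
Read '2': {A, E} → {F}.
The final set {F} contains no accepting state.

No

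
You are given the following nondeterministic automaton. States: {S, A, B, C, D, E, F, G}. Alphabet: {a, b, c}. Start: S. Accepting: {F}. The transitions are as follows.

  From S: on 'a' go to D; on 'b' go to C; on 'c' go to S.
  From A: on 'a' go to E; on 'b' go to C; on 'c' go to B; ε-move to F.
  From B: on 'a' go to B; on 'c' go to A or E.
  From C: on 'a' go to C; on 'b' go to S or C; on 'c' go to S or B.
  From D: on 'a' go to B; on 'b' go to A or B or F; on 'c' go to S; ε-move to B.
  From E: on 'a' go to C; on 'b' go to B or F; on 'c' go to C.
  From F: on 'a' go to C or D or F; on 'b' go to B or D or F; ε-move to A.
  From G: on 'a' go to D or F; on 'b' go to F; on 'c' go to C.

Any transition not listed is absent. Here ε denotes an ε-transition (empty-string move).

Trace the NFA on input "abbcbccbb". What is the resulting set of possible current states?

Start in {S}.
Read 'a': S→{D}; union {D}; ε-closure = {B, D}.
Read 'b': B→∅, D→{A, B, F}; now {A, B, F}.
Read 'b': A→{C}, B→∅, F→{B, D, F}; union {B, C, D, F}; ε-closure = {A, B, C, D, F}.
Read 'c': A→{B}, B→{A, E}, C→{S, B}, D→{S}, F→∅; union {S, A, B, E}; ε-closure = {S, A, B, E, F}.
Read 'b': S→{C}, A→{C}, B→∅, E→{B, F}, F→{B, D, F}; union {B, C, D, F}; ε-closure = {A, B, C, D, F}.
Read 'c': A→{B}, B→{A, E}, C→{S, B}, D→{S}, F→∅; union {S, A, B, E}; ε-closure = {S, A, B, E, F}.
Read 'c': S→{S}, A→{B}, B→{A, E}, E→{C}, F→∅; union {S, A, B, C, E}; ε-closure = {S, A, B, C, E, F}.
Read 'b': S→{C}, A→{C}, B→∅, C→{S, C}, E→{B, F}, F→{B, D, F}; union {S, B, C, D, F}; ε-closure = {S, A, B, C, D, F}.
Read 'b': S→{C}, A→{C}, B→∅, C→{S, C}, D→{A, B, F}, F→{B, D, F}; now {S, A, B, C, D, F}.

{S, A, B, C, D, F}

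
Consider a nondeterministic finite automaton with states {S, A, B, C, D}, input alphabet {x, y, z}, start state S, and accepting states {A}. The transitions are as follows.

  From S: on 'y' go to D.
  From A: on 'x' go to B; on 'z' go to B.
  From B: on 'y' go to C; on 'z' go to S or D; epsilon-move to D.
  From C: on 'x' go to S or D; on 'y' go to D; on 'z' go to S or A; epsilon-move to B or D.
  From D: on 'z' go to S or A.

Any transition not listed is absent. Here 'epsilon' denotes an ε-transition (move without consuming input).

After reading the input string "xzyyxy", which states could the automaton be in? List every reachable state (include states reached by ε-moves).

∅

Start in {S}.
Read 'x': {S} → ∅.
The set is empty and remains empty for the remaining 5 symbols.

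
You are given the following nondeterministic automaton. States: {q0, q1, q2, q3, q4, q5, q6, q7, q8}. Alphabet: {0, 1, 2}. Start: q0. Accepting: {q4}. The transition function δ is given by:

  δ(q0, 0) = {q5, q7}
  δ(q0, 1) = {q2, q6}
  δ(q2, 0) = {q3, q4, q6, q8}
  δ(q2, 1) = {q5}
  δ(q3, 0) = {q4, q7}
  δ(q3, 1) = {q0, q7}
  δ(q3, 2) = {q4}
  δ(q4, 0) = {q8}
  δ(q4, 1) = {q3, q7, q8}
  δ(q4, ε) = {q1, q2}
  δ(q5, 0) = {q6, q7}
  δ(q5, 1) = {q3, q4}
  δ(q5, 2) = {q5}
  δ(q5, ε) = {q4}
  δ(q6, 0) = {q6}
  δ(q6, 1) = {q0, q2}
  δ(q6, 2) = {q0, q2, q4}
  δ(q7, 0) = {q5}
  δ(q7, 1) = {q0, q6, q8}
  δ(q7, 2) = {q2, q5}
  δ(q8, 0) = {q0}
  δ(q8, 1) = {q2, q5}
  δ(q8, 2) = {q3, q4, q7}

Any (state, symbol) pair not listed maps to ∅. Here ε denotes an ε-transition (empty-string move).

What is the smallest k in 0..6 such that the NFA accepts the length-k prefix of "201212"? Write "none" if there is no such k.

Start in {q0}.
Read '2': q0→∅; now ∅.
The set is empty and remains empty for the remaining 5 symbols.
No reachable set along the way intersects F.

none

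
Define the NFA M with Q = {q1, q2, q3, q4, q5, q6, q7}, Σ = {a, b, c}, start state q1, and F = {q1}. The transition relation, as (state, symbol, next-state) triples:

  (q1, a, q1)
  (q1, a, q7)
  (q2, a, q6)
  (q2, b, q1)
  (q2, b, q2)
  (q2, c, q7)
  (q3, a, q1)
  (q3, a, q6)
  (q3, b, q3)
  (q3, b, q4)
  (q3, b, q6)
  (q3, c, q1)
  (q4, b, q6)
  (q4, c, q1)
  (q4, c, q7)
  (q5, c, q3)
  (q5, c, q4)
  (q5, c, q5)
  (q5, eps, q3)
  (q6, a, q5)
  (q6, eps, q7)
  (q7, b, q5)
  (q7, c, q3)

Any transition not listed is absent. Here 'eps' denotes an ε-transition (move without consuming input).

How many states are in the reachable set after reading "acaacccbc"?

5

Start in {q1}.
Read 'a': q1→{q1, q7}; now {q1, q7}.
Read 'c': q1→∅, q7→{q3}; now {q3}.
Read 'a': q3→{q1, q6}; union {q1, q6}; ε-closure = {q1, q6, q7}.
Read 'a': q1→{q1, q7}, q6→{q5}, q7→∅; union {q1, q5, q7}; ε-closure = {q1, q3, q5, q7}.
Read 'c': q1→∅, q3→{q1}, q5→{q3, q4, q5}, q7→{q3}; now {q1, q3, q4, q5}.
Read 'c': q1→∅, q3→{q1}, q4→{q1, q7}, q5→{q3, q4, q5}; now {q1, q3, q4, q5, q7}.
Read 'c': q1→∅, q3→{q1}, q4→{q1, q7}, q5→{q3, q4, q5}, q7→{q3}; now {q1, q3, q4, q5, q7}.
Read 'b': q1→∅, q3→{q3, q4, q6}, q4→{q6}, q5→∅, q7→{q5}; union {q3, q4, q5, q6}; ε-closure = {q3, q4, q5, q6, q7}.
Read 'c': q3→{q1}, q4→{q1, q7}, q5→{q3, q4, q5}, q6→∅, q7→{q3}; now {q1, q3, q4, q5, q7}.
That set has 5 states.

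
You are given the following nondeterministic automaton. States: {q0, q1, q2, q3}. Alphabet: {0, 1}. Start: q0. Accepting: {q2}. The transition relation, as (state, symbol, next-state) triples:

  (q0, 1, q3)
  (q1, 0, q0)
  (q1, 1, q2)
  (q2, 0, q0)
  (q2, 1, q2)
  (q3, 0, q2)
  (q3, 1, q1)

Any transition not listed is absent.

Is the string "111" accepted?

Yes

Start in {q0}.
Read '1': {q0} → {q3}.
Read '1': {q3} → {q1}.
Read '1': {q1} → {q2}.
The final set {q2} contains the accepting state q2.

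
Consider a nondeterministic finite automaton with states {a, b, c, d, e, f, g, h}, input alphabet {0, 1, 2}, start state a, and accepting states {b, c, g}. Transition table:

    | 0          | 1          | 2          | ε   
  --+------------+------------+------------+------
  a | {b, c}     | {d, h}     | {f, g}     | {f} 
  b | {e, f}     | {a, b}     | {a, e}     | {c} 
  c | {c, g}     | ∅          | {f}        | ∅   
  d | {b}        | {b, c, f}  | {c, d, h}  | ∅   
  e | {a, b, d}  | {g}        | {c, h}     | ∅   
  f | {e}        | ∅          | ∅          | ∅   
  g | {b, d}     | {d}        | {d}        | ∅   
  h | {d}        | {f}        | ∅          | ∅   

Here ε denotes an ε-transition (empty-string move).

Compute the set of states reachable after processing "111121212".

{a, c, d, e, f, h}

Start: ε-closure({a}) = {a, f}.
Read '1': a→{d, h}, f→∅; now {d, h}.
Read '1': d→{b, c, f}, h→{f}; now {b, c, f}.
Read '1': b→{a, b}, c→∅, f→∅; union {a, b}; ε-closure = {a, b, c, f}.
Read '1': a→{d, h}, b→{a, b}, c→∅, f→∅; union {a, b, d, h}; ε-closure = {a, b, c, d, f, h}.
Read '2': a→{f, g}, b→{a, e}, c→{f}, d→{c, d, h}, f→∅, h→∅; now {a, c, d, e, f, g, h}.
Read '1': a→{d, h}, c→∅, d→{b, c, f}, e→{g}, f→∅, g→{d}, h→{f}; now {b, c, d, f, g, h}.
Read '2': b→{a, e}, c→{f}, d→{c, d, h}, f→∅, g→{d}, h→∅; now {a, c, d, e, f, h}.
Read '1': a→{d, h}, c→∅, d→{b, c, f}, e→{g}, f→∅, h→{f}; now {b, c, d, f, g, h}.
Read '2': b→{a, e}, c→{f}, d→{c, d, h}, f→∅, g→{d}, h→∅; now {a, c, d, e, f, h}.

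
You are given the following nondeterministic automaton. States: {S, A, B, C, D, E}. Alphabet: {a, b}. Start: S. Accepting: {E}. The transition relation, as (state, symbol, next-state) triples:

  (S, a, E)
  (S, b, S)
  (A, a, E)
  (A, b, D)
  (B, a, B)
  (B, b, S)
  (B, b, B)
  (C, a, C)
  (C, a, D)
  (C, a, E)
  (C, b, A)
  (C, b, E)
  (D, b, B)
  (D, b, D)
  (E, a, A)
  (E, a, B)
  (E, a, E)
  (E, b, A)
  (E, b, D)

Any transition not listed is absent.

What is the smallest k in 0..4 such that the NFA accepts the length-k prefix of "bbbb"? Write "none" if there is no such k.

none

Start in {S}.
Read 'b': S→{S}; now {S}.
Read 'b': S→{S}; now {S}.
Read 'b': S→{S}; now {S}.
Read 'b': S→{S}; now {S}.
No reachable set along the way intersects F.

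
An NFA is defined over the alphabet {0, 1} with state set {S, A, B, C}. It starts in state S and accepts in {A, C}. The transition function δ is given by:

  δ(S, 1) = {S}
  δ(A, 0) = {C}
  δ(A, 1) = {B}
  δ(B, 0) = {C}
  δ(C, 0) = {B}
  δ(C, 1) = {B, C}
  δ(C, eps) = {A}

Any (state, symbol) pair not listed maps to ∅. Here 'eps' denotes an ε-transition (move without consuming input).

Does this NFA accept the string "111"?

Start in {S}.
Read '1': S→{S}; now {S}.
Read '1': S→{S}; now {S}.
Read '1': S→{S}; now {S}.
The final set {S} contains no accepting state.

No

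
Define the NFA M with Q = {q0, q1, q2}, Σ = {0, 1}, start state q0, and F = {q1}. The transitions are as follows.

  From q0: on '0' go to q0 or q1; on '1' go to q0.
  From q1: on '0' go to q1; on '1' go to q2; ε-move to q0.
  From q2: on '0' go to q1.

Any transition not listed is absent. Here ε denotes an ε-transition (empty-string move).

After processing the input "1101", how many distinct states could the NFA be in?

2

Start in {q0}.
Read '1': {q0} → {q0}.
Read '1': {q0} → {q0}.
Read '0': {q0} → {q0, q1}.
Read '1': {q0, q1} → {q0, q2}.
That set has 2 states.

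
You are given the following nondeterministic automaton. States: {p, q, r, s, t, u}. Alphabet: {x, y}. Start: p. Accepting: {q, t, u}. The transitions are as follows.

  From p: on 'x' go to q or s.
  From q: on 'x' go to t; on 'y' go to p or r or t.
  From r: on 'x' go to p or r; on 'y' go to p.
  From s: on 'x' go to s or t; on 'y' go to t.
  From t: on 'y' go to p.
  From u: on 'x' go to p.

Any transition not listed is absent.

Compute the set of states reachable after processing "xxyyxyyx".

Start in {p}.
Read 'x': p→{q, s}; now {q, s}.
Read 'x': q→{t}, s→{s, t}; now {s, t}.
Read 'y': s→{t}, t→{p}; now {p, t}.
Read 'y': p→∅, t→{p}; now {p}.
Read 'x': p→{q, s}; now {q, s}.
Read 'y': q→{p, r, t}, s→{t}; now {p, r, t}.
Read 'y': p→∅, r→{p}, t→{p}; now {p}.
Read 'x': p→{q, s}; now {q, s}.

{q, s}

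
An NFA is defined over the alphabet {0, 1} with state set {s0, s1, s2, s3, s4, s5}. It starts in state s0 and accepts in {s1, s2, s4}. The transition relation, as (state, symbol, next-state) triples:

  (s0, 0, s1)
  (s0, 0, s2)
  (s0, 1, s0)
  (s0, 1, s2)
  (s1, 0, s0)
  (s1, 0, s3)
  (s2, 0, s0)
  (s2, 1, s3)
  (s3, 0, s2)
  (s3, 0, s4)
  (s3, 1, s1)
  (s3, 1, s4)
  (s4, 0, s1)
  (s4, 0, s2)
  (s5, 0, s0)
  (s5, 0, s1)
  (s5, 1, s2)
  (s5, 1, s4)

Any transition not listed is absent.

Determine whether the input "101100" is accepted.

Yes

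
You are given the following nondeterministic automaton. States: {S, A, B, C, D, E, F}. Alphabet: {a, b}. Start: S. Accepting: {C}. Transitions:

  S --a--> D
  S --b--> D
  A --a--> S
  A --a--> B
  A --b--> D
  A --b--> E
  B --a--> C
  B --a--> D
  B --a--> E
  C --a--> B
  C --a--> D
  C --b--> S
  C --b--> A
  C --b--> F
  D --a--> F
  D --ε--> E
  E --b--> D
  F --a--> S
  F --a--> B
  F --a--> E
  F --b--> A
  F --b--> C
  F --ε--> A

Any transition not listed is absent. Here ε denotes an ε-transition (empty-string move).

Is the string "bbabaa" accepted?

Yes

Start in {S}.
Read 'b': {S} → {D, E}.
Read 'b': {D, E} → {D, E}.
Read 'a': {D, E} → {A, F}.
Read 'b': {A, F} → {A, C, D, E}.
Read 'a': {A, C, D, E} → {S, A, B, D, E, F}.
Read 'a': {S, A, B, D, E, F} → {S, A, B, C, D, E, F}.
The final set {S, A, B, C, D, E, F} contains the accepting state C.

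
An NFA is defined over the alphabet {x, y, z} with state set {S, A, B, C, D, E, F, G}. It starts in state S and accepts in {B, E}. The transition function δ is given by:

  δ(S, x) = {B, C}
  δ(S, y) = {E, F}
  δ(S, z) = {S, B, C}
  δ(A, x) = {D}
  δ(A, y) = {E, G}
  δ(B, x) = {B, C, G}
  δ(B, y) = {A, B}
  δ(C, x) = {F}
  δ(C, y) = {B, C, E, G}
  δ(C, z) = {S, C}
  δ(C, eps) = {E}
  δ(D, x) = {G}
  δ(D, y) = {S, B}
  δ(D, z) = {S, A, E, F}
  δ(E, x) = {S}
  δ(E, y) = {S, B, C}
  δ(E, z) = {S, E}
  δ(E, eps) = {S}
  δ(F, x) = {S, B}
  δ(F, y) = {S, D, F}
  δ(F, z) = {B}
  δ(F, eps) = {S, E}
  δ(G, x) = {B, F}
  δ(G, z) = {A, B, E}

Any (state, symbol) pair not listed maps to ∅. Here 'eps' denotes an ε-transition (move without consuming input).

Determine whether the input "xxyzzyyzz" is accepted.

Yes

Start in {S}.
Read 'x': {S} → {S, B, C, E}.
Read 'x': {S, B, C, E} → {S, B, C, E, F, G}.
Read 'y': {S, B, C, E, F, G} → {S, A, B, C, D, E, F, G}.
Read 'z': {S, A, B, C, D, E, F, G} → {S, A, B, C, E, F}.
Read 'z': {S, A, B, C, E, F} → {S, B, C, E}.
Read 'y': {S, B, C, E} → {S, A, B, C, E, F, G}.
Read 'y': {S, A, B, C, E, F, G} → {S, A, B, C, D, E, F, G}.
Read 'z': {S, A, B, C, D, E, F, G} → {S, A, B, C, E, F}.
Read 'z': {S, A, B, C, E, F} → {S, B, C, E}.
The final set {S, B, C, E} contains the accepting states B, E.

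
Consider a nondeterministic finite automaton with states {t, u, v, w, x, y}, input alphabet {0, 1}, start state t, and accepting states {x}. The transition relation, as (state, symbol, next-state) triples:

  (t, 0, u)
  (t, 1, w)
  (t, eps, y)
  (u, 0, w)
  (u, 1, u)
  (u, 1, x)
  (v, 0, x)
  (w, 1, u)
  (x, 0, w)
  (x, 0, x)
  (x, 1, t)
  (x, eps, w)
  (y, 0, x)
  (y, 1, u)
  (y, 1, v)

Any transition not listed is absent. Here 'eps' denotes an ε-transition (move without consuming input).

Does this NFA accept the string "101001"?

Start: ε-closure({t}) = {t, y}.
Read '1': t→{w}, y→{u, v}; now {u, v, w}.
Read '0': u→{w}, v→{x}, w→∅; now {w, x}.
Read '1': w→{u}, x→{t}; union {t, u}; ε-closure = {t, u, y}.
Read '0': t→{u}, u→{w}, y→{x}; now {u, w, x}.
Read '0': u→{w}, w→∅, x→{w, x}; now {w, x}.
Read '1': w→{u}, x→{t}; union {t, u}; ε-closure = {t, u, y}.
The final set {t, u, y} contains no accepting state.

No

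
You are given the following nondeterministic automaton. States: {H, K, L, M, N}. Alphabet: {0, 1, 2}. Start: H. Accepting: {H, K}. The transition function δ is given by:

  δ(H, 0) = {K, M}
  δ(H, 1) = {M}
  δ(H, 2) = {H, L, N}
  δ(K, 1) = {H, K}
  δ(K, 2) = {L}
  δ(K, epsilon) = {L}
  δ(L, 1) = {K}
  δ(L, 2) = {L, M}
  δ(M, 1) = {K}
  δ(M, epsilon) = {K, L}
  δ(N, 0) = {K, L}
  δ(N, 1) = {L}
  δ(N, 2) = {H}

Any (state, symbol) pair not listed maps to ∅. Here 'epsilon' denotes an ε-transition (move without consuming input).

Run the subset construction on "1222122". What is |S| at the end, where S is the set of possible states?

Start in {H}.
Read '1': H→{M}; union {M}; ε-closure = {K, L, M}.
Read '2': K→{L}, L→{L, M}, M→∅; union {L, M}; ε-closure = {K, L, M}.
Read '2': K→{L}, L→{L, M}, M→∅; union {L, M}; ε-closure = {K, L, M}.
Read '2': K→{L}, L→{L, M}, M→∅; union {L, M}; ε-closure = {K, L, M}.
Read '1': K→{H, K}, L→{K}, M→{K}; union {H, K}; ε-closure = {H, K, L}.
Read '2': H→{H, L, N}, K→{L}, L→{L, M}; union {H, L, M, N}; ε-closure = {H, K, L, M, N}.
Read '2': H→{H, L, N}, K→{L}, L→{L, M}, M→∅, N→{H}; union {H, L, M, N}; ε-closure = {H, K, L, M, N}.
That set has 5 states.

5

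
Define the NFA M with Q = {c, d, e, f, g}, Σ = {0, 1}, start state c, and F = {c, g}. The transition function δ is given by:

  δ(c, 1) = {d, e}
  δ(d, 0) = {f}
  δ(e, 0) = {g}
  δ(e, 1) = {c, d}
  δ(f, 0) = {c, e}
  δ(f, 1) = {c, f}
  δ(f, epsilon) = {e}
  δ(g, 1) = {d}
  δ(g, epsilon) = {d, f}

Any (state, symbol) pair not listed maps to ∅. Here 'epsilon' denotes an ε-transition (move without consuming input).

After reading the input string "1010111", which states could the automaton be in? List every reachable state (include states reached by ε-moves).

{c, d, e, f}

Start in {c}.
Read '1': c→{d, e}; now {d, e}.
Read '0': d→{f}, e→{g}; union {f, g}; ε-closure = {d, e, f, g}.
Read '1': d→∅, e→{c, d}, f→{c, f}, g→{d}; union {c, d, f}; ε-closure = {c, d, e, f}.
Read '0': c→∅, d→{f}, e→{g}, f→{c, e}; union {c, e, f, g}; ε-closure = {c, d, e, f, g}.
Read '1': c→{d, e}, d→∅, e→{c, d}, f→{c, f}, g→{d}; now {c, d, e, f}.
Read '1': c→{d, e}, d→∅, e→{c, d}, f→{c, f}; now {c, d, e, f}.
Read '1': c→{d, e}, d→∅, e→{c, d}, f→{c, f}; now {c, d, e, f}.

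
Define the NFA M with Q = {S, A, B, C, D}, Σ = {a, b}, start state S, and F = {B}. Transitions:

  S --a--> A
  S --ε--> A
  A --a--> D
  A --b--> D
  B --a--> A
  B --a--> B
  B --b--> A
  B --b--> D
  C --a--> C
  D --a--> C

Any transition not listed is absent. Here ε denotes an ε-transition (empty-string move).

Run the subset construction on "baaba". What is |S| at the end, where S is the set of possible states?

Start: ε-closure({S}) = {S, A}.
Read 'b': S→∅, A→{D}; now {D}.
Read 'a': D→{C}; now {C}.
Read 'a': C→{C}; now {C}.
Read 'b': C→∅; now ∅.
The set is empty and remains empty for the remaining 1 symbol.
That set has 0 states.

0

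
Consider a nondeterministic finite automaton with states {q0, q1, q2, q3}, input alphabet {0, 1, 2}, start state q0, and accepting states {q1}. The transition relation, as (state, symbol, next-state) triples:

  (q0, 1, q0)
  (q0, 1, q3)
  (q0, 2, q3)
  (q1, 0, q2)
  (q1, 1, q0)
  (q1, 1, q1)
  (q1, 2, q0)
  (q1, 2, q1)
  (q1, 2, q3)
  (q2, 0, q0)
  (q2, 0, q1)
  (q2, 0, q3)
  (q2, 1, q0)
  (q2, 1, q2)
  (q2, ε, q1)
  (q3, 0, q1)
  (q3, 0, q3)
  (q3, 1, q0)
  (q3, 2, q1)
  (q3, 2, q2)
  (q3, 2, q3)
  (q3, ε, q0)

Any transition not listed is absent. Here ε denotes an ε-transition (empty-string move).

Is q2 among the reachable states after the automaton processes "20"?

No

Start in {q0}.
Read '2': {q0} → {q0, q3}.
Read '0': {q0, q3} → {q0, q1, q3}.
State q2 is not in {q0, q1, q3}.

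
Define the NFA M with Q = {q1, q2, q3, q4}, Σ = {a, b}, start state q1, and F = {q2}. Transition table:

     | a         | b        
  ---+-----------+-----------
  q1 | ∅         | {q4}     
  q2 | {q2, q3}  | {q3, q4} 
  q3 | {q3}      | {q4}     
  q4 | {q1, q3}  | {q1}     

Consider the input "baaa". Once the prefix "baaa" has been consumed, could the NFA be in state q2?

Start in {q1}.
Read 'b': q1→{q4}; now {q4}.
Read 'a': q4→{q1, q3}; now {q1, q3}.
Read 'a': q1→∅, q3→{q3}; now {q3}.
Read 'a': q3→{q3}; now {q3}.
State q2 is not in {q3}.

No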